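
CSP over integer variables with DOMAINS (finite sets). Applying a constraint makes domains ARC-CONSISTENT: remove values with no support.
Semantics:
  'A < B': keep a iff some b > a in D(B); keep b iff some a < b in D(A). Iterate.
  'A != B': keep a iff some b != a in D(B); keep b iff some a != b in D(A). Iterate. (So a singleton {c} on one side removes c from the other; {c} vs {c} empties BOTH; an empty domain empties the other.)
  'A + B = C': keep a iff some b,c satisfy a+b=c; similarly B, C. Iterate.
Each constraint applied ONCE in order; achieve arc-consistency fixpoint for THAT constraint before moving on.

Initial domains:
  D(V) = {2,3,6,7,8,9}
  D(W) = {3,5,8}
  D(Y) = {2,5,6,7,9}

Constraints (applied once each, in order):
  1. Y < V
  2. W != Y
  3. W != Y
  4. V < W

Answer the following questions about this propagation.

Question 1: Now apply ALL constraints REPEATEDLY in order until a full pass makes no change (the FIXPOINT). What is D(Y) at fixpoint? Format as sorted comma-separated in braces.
Answer: {2,5,6}

Derivation:
pass 0 (initial): D(Y)={2,5,6,7,9}
pass 1: V {2,3,6,7,8,9}->{3,6,7}; W {3,5,8}->{5,8}; Y {2,5,6,7,9}->{2,5,6,7}
pass 2: Y {2,5,6,7}->{2,5,6}
pass 3: no change
Fixpoint after 3 passes: D(Y) = {2,5,6}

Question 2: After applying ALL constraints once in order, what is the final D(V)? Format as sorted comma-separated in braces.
Constraint 1 (Y < V) on D(Y)={2,5,6,7,9} D(V)={2,3,6,7,8,9}: Y {2,5,6,7,9}->{2,5,6,7}; V {2,3,6,7,8,9}->{3,6,7,8,9}
Constraint 2 (W != Y) on D(W)={3,5,8} D(Y)={2,5,6,7}: no change
Constraint 3 (W != Y) on D(W)={3,5,8} D(Y)={2,5,6,7}: no change
Constraint 4 (V < W) on D(V)={3,6,7,8,9} D(W)={3,5,8}: V {3,6,7,8,9}->{3,6,7}; W {3,5,8}->{5,8}
So after all 4 constraints: D(V) = {3,6,7}

Answer: {3,6,7}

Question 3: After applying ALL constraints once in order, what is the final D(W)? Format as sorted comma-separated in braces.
Constraint 1 (Y < V) on D(Y)={2,5,6,7,9} D(V)={2,3,6,7,8,9}: Y {2,5,6,7,9}->{2,5,6,7}; V {2,3,6,7,8,9}->{3,6,7,8,9}
Constraint 2 (W != Y) on D(W)={3,5,8} D(Y)={2,5,6,7}: no change
Constraint 3 (W != Y) on D(W)={3,5,8} D(Y)={2,5,6,7}: no change
Constraint 4 (V < W) on D(V)={3,6,7,8,9} D(W)={3,5,8}: V {3,6,7,8,9}->{3,6,7}; W {3,5,8}->{5,8}
So after all 4 constraints: D(W) = {5,8}

Answer: {5,8}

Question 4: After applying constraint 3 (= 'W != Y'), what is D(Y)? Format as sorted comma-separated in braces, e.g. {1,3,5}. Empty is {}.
Answer: {2,5,6,7}

Derivation:
Constraint 1 (Y < V) on D(Y)={2,5,6,7,9} D(V)={2,3,6,7,8,9}: Y {2,5,6,7,9}->{2,5,6,7}; V {2,3,6,7,8,9}->{3,6,7,8,9}
Constraint 2 (W != Y) on D(W)={3,5,8} D(Y)={2,5,6,7}: no change
Constraint 3 (W != Y) on D(W)={3,5,8} D(Y)={2,5,6,7}: no change
So after constraint 3: D(Y) = {2,5,6,7}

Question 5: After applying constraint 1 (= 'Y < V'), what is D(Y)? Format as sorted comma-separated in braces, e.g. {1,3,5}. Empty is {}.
Constraint 1 (Y < V) on D(Y)={2,5,6,7,9} D(V)={2,3,6,7,8,9}: Y {2,5,6,7,9}->{2,5,6,7}; V {2,3,6,7,8,9}->{3,6,7,8,9}
So after constraint 1: D(Y) = {2,5,6,7}

Answer: {2,5,6,7}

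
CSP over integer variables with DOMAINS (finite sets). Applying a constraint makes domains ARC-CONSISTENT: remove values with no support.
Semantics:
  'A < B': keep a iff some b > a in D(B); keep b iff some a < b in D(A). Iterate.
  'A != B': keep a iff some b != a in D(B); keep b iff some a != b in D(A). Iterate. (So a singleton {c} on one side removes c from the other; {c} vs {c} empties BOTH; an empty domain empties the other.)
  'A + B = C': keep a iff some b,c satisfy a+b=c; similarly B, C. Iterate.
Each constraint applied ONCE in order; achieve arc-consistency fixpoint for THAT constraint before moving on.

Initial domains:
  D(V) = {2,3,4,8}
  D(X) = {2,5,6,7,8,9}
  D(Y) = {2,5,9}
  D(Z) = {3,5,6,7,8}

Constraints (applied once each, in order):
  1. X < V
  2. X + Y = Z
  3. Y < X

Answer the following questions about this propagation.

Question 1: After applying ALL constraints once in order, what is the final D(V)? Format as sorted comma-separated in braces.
Answer: {3,4,8}

Derivation:
Constraint 1 (X < V) on D(X)={2,5,6,7,8,9} D(V)={2,3,4,8}: X {2,5,6,7,8,9}->{2,5,6,7}; V {2,3,4,8}->{3,4,8}
Constraint 2 (X + Y = Z) on D(X)={2,5,6,7} D(Y)={2,5,9} D(Z)={3,5,6,7,8}: X {2,5,6,7}->{2,5,6}; Y {2,5,9}->{2,5}; Z {3,5,6,7,8}->{7,8}
Constraint 3 (Y < X) on D(Y)={2,5} D(X)={2,5,6}: X {2,5,6}->{5,6}
So after all 3 constraints: D(V) = {3,4,8}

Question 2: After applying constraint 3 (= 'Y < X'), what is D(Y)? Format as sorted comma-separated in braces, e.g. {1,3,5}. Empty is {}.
Constraint 1 (X < V) on D(X)={2,5,6,7,8,9} D(V)={2,3,4,8}: X {2,5,6,7,8,9}->{2,5,6,7}; V {2,3,4,8}->{3,4,8}
Constraint 2 (X + Y = Z) on D(X)={2,5,6,7} D(Y)={2,5,9} D(Z)={3,5,6,7,8}: X {2,5,6,7}->{2,5,6}; Y {2,5,9}->{2,5}; Z {3,5,6,7,8}->{7,8}
Constraint 3 (Y < X) on D(Y)={2,5} D(X)={2,5,6}: X {2,5,6}->{5,6}
So after constraint 3: D(Y) = {2,5}

Answer: {2,5}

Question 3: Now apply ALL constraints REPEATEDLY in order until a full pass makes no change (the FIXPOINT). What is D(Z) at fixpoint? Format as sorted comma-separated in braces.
Answer: {7,8}

Derivation:
pass 0 (initial): D(Z)={3,5,6,7,8}
pass 1: V {2,3,4,8}->{3,4,8}; X {2,5,6,7,8,9}->{5,6}; Y {2,5,9}->{2,5}; Z {3,5,6,7,8}->{7,8}
pass 2: V {3,4,8}->{8}; Y {2,5}->{2}
pass 3: no change
Fixpoint after 3 passes: D(Z) = {7,8}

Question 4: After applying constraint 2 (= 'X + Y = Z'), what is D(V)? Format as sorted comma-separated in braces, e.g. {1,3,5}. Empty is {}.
Answer: {3,4,8}

Derivation:
Constraint 1 (X < V) on D(X)={2,5,6,7,8,9} D(V)={2,3,4,8}: X {2,5,6,7,8,9}->{2,5,6,7}; V {2,3,4,8}->{3,4,8}
Constraint 2 (X + Y = Z) on D(X)={2,5,6,7} D(Y)={2,5,9} D(Z)={3,5,6,7,8}: X {2,5,6,7}->{2,5,6}; Y {2,5,9}->{2,5}; Z {3,5,6,7,8}->{7,8}
So after constraint 2: D(V) = {3,4,8}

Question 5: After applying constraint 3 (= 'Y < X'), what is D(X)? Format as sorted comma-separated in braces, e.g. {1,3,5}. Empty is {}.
Constraint 1 (X < V) on D(X)={2,5,6,7,8,9} D(V)={2,3,4,8}: X {2,5,6,7,8,9}->{2,5,6,7}; V {2,3,4,8}->{3,4,8}
Constraint 2 (X + Y = Z) on D(X)={2,5,6,7} D(Y)={2,5,9} D(Z)={3,5,6,7,8}: X {2,5,6,7}->{2,5,6}; Y {2,5,9}->{2,5}; Z {3,5,6,7,8}->{7,8}
Constraint 3 (Y < X) on D(Y)={2,5} D(X)={2,5,6}: X {2,5,6}->{5,6}
So after constraint 3: D(X) = {5,6}

Answer: {5,6}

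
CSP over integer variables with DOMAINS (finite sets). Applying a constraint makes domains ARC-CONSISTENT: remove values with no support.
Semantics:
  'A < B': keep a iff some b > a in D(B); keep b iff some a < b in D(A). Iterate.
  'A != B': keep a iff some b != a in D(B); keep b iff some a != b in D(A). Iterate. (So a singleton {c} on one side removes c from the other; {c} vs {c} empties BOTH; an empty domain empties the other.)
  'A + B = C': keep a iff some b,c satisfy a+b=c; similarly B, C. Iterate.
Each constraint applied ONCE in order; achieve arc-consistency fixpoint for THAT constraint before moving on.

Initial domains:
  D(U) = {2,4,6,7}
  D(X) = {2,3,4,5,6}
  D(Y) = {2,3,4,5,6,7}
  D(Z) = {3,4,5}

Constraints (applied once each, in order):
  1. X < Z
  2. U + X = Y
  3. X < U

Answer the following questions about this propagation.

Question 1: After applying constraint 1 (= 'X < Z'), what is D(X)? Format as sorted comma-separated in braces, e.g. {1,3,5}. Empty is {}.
Constraint 1 (X < Z) on D(X)={2,3,4,5,6} D(Z)={3,4,5}: X {2,3,4,5,6}->{2,3,4}
So after constraint 1: D(X) = {2,3,4}

Answer: {2,3,4}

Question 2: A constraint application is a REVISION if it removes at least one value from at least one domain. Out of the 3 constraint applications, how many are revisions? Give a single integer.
Constraint 1 (X < Z) on D(X)={2,3,4,5,6} D(Z)={3,4,5}: X {2,3,4,5,6}->{2,3,4} => REVISION
Constraint 2 (U + X = Y) on D(U)={2,4,6,7} D(X)={2,3,4} D(Y)={2,3,4,5,6,7}: U {2,4,6,7}->{2,4}; Y {2,3,4,5,6,7}->{4,5,6,7} => REVISION
Constraint 3 (X < U) on D(X)={2,3,4} D(U)={2,4}: X {2,3,4}->{2,3}; U {2,4}->{4} => REVISION
Total revisions = 3

Answer: 3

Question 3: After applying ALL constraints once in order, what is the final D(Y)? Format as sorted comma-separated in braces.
Constraint 1 (X < Z) on D(X)={2,3,4,5,6} D(Z)={3,4,5}: X {2,3,4,5,6}->{2,3,4}
Constraint 2 (U + X = Y) on D(U)={2,4,6,7} D(X)={2,3,4} D(Y)={2,3,4,5,6,7}: U {2,4,6,7}->{2,4}; Y {2,3,4,5,6,7}->{4,5,6,7}
Constraint 3 (X < U) on D(X)={2,3,4} D(U)={2,4}: X {2,3,4}->{2,3}; U {2,4}->{4}
So after all 3 constraints: D(Y) = {4,5,6,7}

Answer: {4,5,6,7}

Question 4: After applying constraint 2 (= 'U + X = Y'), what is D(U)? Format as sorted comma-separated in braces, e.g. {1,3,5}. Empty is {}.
Answer: {2,4}

Derivation:
Constraint 1 (X < Z) on D(X)={2,3,4,5,6} D(Z)={3,4,5}: X {2,3,4,5,6}->{2,3,4}
Constraint 2 (U + X = Y) on D(U)={2,4,6,7} D(X)={2,3,4} D(Y)={2,3,4,5,6,7}: U {2,4,6,7}->{2,4}; Y {2,3,4,5,6,7}->{4,5,6,7}
So after constraint 2: D(U) = {2,4}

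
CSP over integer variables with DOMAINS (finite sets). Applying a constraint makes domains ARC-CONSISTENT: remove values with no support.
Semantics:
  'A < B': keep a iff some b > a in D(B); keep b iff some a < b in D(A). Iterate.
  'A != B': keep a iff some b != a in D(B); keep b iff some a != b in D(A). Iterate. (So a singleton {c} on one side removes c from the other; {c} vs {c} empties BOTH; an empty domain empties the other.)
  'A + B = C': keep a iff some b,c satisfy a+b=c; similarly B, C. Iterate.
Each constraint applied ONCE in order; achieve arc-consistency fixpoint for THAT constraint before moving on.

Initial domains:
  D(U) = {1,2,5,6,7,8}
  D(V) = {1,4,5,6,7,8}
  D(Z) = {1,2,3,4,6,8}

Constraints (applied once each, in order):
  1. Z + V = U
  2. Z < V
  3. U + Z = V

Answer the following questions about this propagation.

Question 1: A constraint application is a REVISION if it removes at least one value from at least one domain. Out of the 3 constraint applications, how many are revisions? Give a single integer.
Answer: 3

Derivation:
Constraint 1 (Z + V = U) on D(Z)={1,2,3,4,6,8} D(V)={1,4,5,6,7,8} D(U)={1,2,5,6,7,8}: Z {1,2,3,4,6,8}->{1,2,3,4,6}; V {1,4,5,6,7,8}->{1,4,5,6,7}; U {1,2,5,6,7,8}->{2,5,6,7,8} => REVISION
Constraint 2 (Z < V) on D(Z)={1,2,3,4,6} D(V)={1,4,5,6,7}: V {1,4,5,6,7}->{4,5,6,7} => REVISION
Constraint 3 (U + Z = V) on D(U)={2,5,6,7,8} D(Z)={1,2,3,4,6} D(V)={4,5,6,7}: U {2,5,6,7,8}->{2,5,6}; Z {1,2,3,4,6}->{1,2,3,4} => REVISION
Total revisions = 3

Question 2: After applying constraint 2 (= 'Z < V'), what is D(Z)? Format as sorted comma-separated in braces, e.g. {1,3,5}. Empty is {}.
Answer: {1,2,3,4,6}

Derivation:
Constraint 1 (Z + V = U) on D(Z)={1,2,3,4,6,8} D(V)={1,4,5,6,7,8} D(U)={1,2,5,6,7,8}: Z {1,2,3,4,6,8}->{1,2,3,4,6}; V {1,4,5,6,7,8}->{1,4,5,6,7}; U {1,2,5,6,7,8}->{2,5,6,7,8}
Constraint 2 (Z < V) on D(Z)={1,2,3,4,6} D(V)={1,4,5,6,7}: V {1,4,5,6,7}->{4,5,6,7}
So after constraint 2: D(Z) = {1,2,3,4,6}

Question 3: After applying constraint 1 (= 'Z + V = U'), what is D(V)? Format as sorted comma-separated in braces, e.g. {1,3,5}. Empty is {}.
Answer: {1,4,5,6,7}

Derivation:
Constraint 1 (Z + V = U) on D(Z)={1,2,3,4,6,8} D(V)={1,4,5,6,7,8} D(U)={1,2,5,6,7,8}: Z {1,2,3,4,6,8}->{1,2,3,4,6}; V {1,4,5,6,7,8}->{1,4,5,6,7}; U {1,2,5,6,7,8}->{2,5,6,7,8}
So after constraint 1: D(V) = {1,4,5,6,7}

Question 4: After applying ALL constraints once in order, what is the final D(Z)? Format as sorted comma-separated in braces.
Answer: {1,2,3,4}

Derivation:
Constraint 1 (Z + V = U) on D(Z)={1,2,3,4,6,8} D(V)={1,4,5,6,7,8} D(U)={1,2,5,6,7,8}: Z {1,2,3,4,6,8}->{1,2,3,4,6}; V {1,4,5,6,7,8}->{1,4,5,6,7}; U {1,2,5,6,7,8}->{2,5,6,7,8}
Constraint 2 (Z < V) on D(Z)={1,2,3,4,6} D(V)={1,4,5,6,7}: V {1,4,5,6,7}->{4,5,6,7}
Constraint 3 (U + Z = V) on D(U)={2,5,6,7,8} D(Z)={1,2,3,4,6} D(V)={4,5,6,7}: U {2,5,6,7,8}->{2,5,6}; Z {1,2,3,4,6}->{1,2,3,4}
So after all 3 constraints: D(Z) = {1,2,3,4}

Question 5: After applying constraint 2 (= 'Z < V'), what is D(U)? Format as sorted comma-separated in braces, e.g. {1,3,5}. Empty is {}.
Answer: {2,5,6,7,8}

Derivation:
Constraint 1 (Z + V = U) on D(Z)={1,2,3,4,6,8} D(V)={1,4,5,6,7,8} D(U)={1,2,5,6,7,8}: Z {1,2,3,4,6,8}->{1,2,3,4,6}; V {1,4,5,6,7,8}->{1,4,5,6,7}; U {1,2,5,6,7,8}->{2,5,6,7,8}
Constraint 2 (Z < V) on D(Z)={1,2,3,4,6} D(V)={1,4,5,6,7}: V {1,4,5,6,7}->{4,5,6,7}
So after constraint 2: D(U) = {2,5,6,7,8}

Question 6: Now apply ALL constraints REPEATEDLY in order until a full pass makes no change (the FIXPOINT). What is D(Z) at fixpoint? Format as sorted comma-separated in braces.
pass 0 (initial): D(Z)={1,2,3,4,6,8}
pass 1: U {1,2,5,6,7,8}->{2,5,6}; V {1,4,5,6,7,8}->{4,5,6,7}; Z {1,2,3,4,6,8}->{1,2,3,4}
pass 2: U {2,5,6}->{}; V {4,5,6,7}->{}; Z {1,2,3,4}->{}
pass 3: no change
Fixpoint after 3 passes: D(Z) = {}

Answer: {}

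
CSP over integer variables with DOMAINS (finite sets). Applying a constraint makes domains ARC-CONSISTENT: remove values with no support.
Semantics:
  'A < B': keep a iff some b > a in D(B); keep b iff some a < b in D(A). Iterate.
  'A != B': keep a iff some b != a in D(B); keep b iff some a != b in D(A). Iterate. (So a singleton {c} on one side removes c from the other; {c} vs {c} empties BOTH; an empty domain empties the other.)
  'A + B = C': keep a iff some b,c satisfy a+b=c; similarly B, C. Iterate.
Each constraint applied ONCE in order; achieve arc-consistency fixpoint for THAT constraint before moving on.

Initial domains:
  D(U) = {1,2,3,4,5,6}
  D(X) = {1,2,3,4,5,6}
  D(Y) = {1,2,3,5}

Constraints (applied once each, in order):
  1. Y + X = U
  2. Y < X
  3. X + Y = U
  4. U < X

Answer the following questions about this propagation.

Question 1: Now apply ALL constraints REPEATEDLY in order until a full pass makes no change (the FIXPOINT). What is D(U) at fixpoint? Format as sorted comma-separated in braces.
pass 0 (initial): D(U)={1,2,3,4,5,6}
pass 1: U {1,2,3,4,5,6}->{3,4}; X {1,2,3,4,5,6}->{4,5}; Y {1,2,3,5}->{1,2,3}
pass 2: U {3,4}->{}; X {4,5}->{}; Y {1,2,3}->{}
pass 3: no change
Fixpoint after 3 passes: D(U) = {}

Answer: {}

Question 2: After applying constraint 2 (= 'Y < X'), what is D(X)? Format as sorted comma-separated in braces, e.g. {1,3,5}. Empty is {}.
Constraint 1 (Y + X = U) on D(Y)={1,2,3,5} D(X)={1,2,3,4,5,6} D(U)={1,2,3,4,5,6}: X {1,2,3,4,5,6}->{1,2,3,4,5}; U {1,2,3,4,5,6}->{2,3,4,5,6}
Constraint 2 (Y < X) on D(Y)={1,2,3,5} D(X)={1,2,3,4,5}: Y {1,2,3,5}->{1,2,3}; X {1,2,3,4,5}->{2,3,4,5}
So after constraint 2: D(X) = {2,3,4,5}

Answer: {2,3,4,5}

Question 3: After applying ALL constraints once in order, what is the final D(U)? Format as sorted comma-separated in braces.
Constraint 1 (Y + X = U) on D(Y)={1,2,3,5} D(X)={1,2,3,4,5,6} D(U)={1,2,3,4,5,6}: X {1,2,3,4,5,6}->{1,2,3,4,5}; U {1,2,3,4,5,6}->{2,3,4,5,6}
Constraint 2 (Y < X) on D(Y)={1,2,3,5} D(X)={1,2,3,4,5}: Y {1,2,3,5}->{1,2,3}; X {1,2,3,4,5}->{2,3,4,5}
Constraint 3 (X + Y = U) on D(X)={2,3,4,5} D(Y)={1,2,3} D(U)={2,3,4,5,6}: U {2,3,4,5,6}->{3,4,5,6}
Constraint 4 (U < X) on D(U)={3,4,5,6} D(X)={2,3,4,5}: U {3,4,5,6}->{3,4}; X {2,3,4,5}->{4,5}
So after all 4 constraints: D(U) = {3,4}

Answer: {3,4}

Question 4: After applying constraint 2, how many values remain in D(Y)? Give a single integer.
Answer: 3

Derivation:
Constraint 1 (Y + X = U) on D(Y)={1,2,3,5} D(X)={1,2,3,4,5,6} D(U)={1,2,3,4,5,6}: X {1,2,3,4,5,6}->{1,2,3,4,5}; U {1,2,3,4,5,6}->{2,3,4,5,6}
Constraint 2 (Y < X) on D(Y)={1,2,3,5} D(X)={1,2,3,4,5}: Y {1,2,3,5}->{1,2,3}; X {1,2,3,4,5}->{2,3,4,5}
So after constraint 2: D(Y)={1,2,3}, size = 3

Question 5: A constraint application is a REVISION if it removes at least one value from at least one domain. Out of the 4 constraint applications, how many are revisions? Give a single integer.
Answer: 4

Derivation:
Constraint 1 (Y + X = U) on D(Y)={1,2,3,5} D(X)={1,2,3,4,5,6} D(U)={1,2,3,4,5,6}: X {1,2,3,4,5,6}->{1,2,3,4,5}; U {1,2,3,4,5,6}->{2,3,4,5,6} => REVISION
Constraint 2 (Y < X) on D(Y)={1,2,3,5} D(X)={1,2,3,4,5}: Y {1,2,3,5}->{1,2,3}; X {1,2,3,4,5}->{2,3,4,5} => REVISION
Constraint 3 (X + Y = U) on D(X)={2,3,4,5} D(Y)={1,2,3} D(U)={2,3,4,5,6}: U {2,3,4,5,6}->{3,4,5,6} => REVISION
Constraint 4 (U < X) on D(U)={3,4,5,6} D(X)={2,3,4,5}: U {3,4,5,6}->{3,4}; X {2,3,4,5}->{4,5} => REVISION
Total revisions = 4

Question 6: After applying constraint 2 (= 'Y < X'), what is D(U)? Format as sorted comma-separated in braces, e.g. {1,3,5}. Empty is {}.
Answer: {2,3,4,5,6}

Derivation:
Constraint 1 (Y + X = U) on D(Y)={1,2,3,5} D(X)={1,2,3,4,5,6} D(U)={1,2,3,4,5,6}: X {1,2,3,4,5,6}->{1,2,3,4,5}; U {1,2,3,4,5,6}->{2,3,4,5,6}
Constraint 2 (Y < X) on D(Y)={1,2,3,5} D(X)={1,2,3,4,5}: Y {1,2,3,5}->{1,2,3}; X {1,2,3,4,5}->{2,3,4,5}
So after constraint 2: D(U) = {2,3,4,5,6}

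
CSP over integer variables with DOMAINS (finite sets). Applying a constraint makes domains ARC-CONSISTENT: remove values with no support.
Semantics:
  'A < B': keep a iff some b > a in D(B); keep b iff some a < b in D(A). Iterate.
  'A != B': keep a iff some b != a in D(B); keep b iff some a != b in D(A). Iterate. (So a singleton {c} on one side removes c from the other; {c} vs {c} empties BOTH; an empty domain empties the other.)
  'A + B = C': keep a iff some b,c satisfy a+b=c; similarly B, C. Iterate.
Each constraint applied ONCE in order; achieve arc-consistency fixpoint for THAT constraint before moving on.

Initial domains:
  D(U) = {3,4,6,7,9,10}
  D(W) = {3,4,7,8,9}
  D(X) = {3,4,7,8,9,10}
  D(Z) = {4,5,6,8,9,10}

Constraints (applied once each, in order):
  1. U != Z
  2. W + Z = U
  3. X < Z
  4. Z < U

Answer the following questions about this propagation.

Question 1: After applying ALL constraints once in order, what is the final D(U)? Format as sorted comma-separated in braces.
Answer: {7,9,10}

Derivation:
Constraint 1 (U != Z) on D(U)={3,4,6,7,9,10} D(Z)={4,5,6,8,9,10}: no change
Constraint 2 (W + Z = U) on D(W)={3,4,7,8,9} D(Z)={4,5,6,8,9,10} D(U)={3,4,6,7,9,10}: W {3,4,7,8,9}->{3,4}; Z {4,5,6,8,9,10}->{4,5,6}; U {3,4,6,7,9,10}->{7,9,10}
Constraint 3 (X < Z) on D(X)={3,4,7,8,9,10} D(Z)={4,5,6}: X {3,4,7,8,9,10}->{3,4}
Constraint 4 (Z < U) on D(Z)={4,5,6} D(U)={7,9,10}: no change
So after all 4 constraints: D(U) = {7,9,10}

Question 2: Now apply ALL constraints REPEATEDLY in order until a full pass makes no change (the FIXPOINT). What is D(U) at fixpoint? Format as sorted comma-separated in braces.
pass 0 (initial): D(U)={3,4,6,7,9,10}
pass 1: U {3,4,6,7,9,10}->{7,9,10}; W {3,4,7,8,9}->{3,4}; X {3,4,7,8,9,10}->{3,4}; Z {4,5,6,8,9,10}->{4,5,6}
pass 2: no change
Fixpoint after 2 passes: D(U) = {7,9,10}

Answer: {7,9,10}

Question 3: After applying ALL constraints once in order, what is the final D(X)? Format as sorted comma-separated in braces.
Constraint 1 (U != Z) on D(U)={3,4,6,7,9,10} D(Z)={4,5,6,8,9,10}: no change
Constraint 2 (W + Z = U) on D(W)={3,4,7,8,9} D(Z)={4,5,6,8,9,10} D(U)={3,4,6,7,9,10}: W {3,4,7,8,9}->{3,4}; Z {4,5,6,8,9,10}->{4,5,6}; U {3,4,6,7,9,10}->{7,9,10}
Constraint 3 (X < Z) on D(X)={3,4,7,8,9,10} D(Z)={4,5,6}: X {3,4,7,8,9,10}->{3,4}
Constraint 4 (Z < U) on D(Z)={4,5,6} D(U)={7,9,10}: no change
So after all 4 constraints: D(X) = {3,4}

Answer: {3,4}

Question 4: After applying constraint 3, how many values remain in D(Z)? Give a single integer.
Answer: 3

Derivation:
Constraint 1 (U != Z) on D(U)={3,4,6,7,9,10} D(Z)={4,5,6,8,9,10}: no change
Constraint 2 (W + Z = U) on D(W)={3,4,7,8,9} D(Z)={4,5,6,8,9,10} D(U)={3,4,6,7,9,10}: W {3,4,7,8,9}->{3,4}; Z {4,5,6,8,9,10}->{4,5,6}; U {3,4,6,7,9,10}->{7,9,10}
Constraint 3 (X < Z) on D(X)={3,4,7,8,9,10} D(Z)={4,5,6}: X {3,4,7,8,9,10}->{3,4}
So after constraint 3: D(Z)={4,5,6}, size = 3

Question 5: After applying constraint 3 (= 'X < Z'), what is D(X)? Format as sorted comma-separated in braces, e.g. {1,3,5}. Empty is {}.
Constraint 1 (U != Z) on D(U)={3,4,6,7,9,10} D(Z)={4,5,6,8,9,10}: no change
Constraint 2 (W + Z = U) on D(W)={3,4,7,8,9} D(Z)={4,5,6,8,9,10} D(U)={3,4,6,7,9,10}: W {3,4,7,8,9}->{3,4}; Z {4,5,6,8,9,10}->{4,5,6}; U {3,4,6,7,9,10}->{7,9,10}
Constraint 3 (X < Z) on D(X)={3,4,7,8,9,10} D(Z)={4,5,6}: X {3,4,7,8,9,10}->{3,4}
So after constraint 3: D(X) = {3,4}

Answer: {3,4}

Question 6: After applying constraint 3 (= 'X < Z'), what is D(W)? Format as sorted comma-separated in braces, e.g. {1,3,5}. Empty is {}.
Constraint 1 (U != Z) on D(U)={3,4,6,7,9,10} D(Z)={4,5,6,8,9,10}: no change
Constraint 2 (W + Z = U) on D(W)={3,4,7,8,9} D(Z)={4,5,6,8,9,10} D(U)={3,4,6,7,9,10}: W {3,4,7,8,9}->{3,4}; Z {4,5,6,8,9,10}->{4,5,6}; U {3,4,6,7,9,10}->{7,9,10}
Constraint 3 (X < Z) on D(X)={3,4,7,8,9,10} D(Z)={4,5,6}: X {3,4,7,8,9,10}->{3,4}
So after constraint 3: D(W) = {3,4}

Answer: {3,4}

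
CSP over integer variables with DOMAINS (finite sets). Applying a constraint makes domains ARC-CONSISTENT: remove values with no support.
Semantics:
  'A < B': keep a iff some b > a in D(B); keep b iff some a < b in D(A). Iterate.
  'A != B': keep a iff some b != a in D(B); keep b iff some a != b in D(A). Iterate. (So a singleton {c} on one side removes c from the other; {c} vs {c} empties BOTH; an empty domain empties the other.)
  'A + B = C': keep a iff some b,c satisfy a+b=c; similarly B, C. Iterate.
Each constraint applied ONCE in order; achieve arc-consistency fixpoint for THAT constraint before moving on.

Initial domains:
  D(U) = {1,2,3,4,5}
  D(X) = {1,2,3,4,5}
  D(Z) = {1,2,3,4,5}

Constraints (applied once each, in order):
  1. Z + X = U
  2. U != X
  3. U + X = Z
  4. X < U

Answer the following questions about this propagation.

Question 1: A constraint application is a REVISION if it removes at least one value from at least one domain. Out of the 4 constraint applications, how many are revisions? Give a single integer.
Answer: 2

Derivation:
Constraint 1 (Z + X = U) on D(Z)={1,2,3,4,5} D(X)={1,2,3,4,5} D(U)={1,2,3,4,5}: Z {1,2,3,4,5}->{1,2,3,4}; X {1,2,3,4,5}->{1,2,3,4}; U {1,2,3,4,5}->{2,3,4,5} => REVISION
Constraint 2 (U != X) on D(U)={2,3,4,5} D(X)={1,2,3,4}: no change => not a revision
Constraint 3 (U + X = Z) on D(U)={2,3,4,5} D(X)={1,2,3,4} D(Z)={1,2,3,4}: U {2,3,4,5}->{2,3}; X {1,2,3,4}->{1,2}; Z {1,2,3,4}->{3,4} => REVISION
Constraint 4 (X < U) on D(X)={1,2} D(U)={2,3}: no change => not a revision
Total revisions = 2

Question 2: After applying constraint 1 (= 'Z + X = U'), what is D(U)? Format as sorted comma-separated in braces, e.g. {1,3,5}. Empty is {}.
Answer: {2,3,4,5}

Derivation:
Constraint 1 (Z + X = U) on D(Z)={1,2,3,4,5} D(X)={1,2,3,4,5} D(U)={1,2,3,4,5}: Z {1,2,3,4,5}->{1,2,3,4}; X {1,2,3,4,5}->{1,2,3,4}; U {1,2,3,4,5}->{2,3,4,5}
So after constraint 1: D(U) = {2,3,4,5}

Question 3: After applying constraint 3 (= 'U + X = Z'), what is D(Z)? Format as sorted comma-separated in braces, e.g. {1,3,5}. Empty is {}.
Answer: {3,4}

Derivation:
Constraint 1 (Z + X = U) on D(Z)={1,2,3,4,5} D(X)={1,2,3,4,5} D(U)={1,2,3,4,5}: Z {1,2,3,4,5}->{1,2,3,4}; X {1,2,3,4,5}->{1,2,3,4}; U {1,2,3,4,5}->{2,3,4,5}
Constraint 2 (U != X) on D(U)={2,3,4,5} D(X)={1,2,3,4}: no change
Constraint 3 (U + X = Z) on D(U)={2,3,4,5} D(X)={1,2,3,4} D(Z)={1,2,3,4}: U {2,3,4,5}->{2,3}; X {1,2,3,4}->{1,2}; Z {1,2,3,4}->{3,4}
So after constraint 3: D(Z) = {3,4}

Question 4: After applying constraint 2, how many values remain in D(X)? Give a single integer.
Answer: 4

Derivation:
Constraint 1 (Z + X = U) on D(Z)={1,2,3,4,5} D(X)={1,2,3,4,5} D(U)={1,2,3,4,5}: Z {1,2,3,4,5}->{1,2,3,4}; X {1,2,3,4,5}->{1,2,3,4}; U {1,2,3,4,5}->{2,3,4,5}
Constraint 2 (U != X) on D(U)={2,3,4,5} D(X)={1,2,3,4}: no change
So after constraint 2: D(X)={1,2,3,4}, size = 4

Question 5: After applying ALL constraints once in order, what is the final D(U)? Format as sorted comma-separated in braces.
Constraint 1 (Z + X = U) on D(Z)={1,2,3,4,5} D(X)={1,2,3,4,5} D(U)={1,2,3,4,5}: Z {1,2,3,4,5}->{1,2,3,4}; X {1,2,3,4,5}->{1,2,3,4}; U {1,2,3,4,5}->{2,3,4,5}
Constraint 2 (U != X) on D(U)={2,3,4,5} D(X)={1,2,3,4}: no change
Constraint 3 (U + X = Z) on D(U)={2,3,4,5} D(X)={1,2,3,4} D(Z)={1,2,3,4}: U {2,3,4,5}->{2,3}; X {1,2,3,4}->{1,2}; Z {1,2,3,4}->{3,4}
Constraint 4 (X < U) on D(X)={1,2} D(U)={2,3}: no change
So after all 4 constraints: D(U) = {2,3}

Answer: {2,3}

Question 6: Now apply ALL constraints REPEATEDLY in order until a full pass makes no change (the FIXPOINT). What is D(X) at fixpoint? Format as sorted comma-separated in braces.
pass 0 (initial): D(X)={1,2,3,4,5}
pass 1: U {1,2,3,4,5}->{2,3}; X {1,2,3,4,5}->{1,2}; Z {1,2,3,4,5}->{3,4}
pass 2: U {2,3}->{}; X {1,2}->{}; Z {3,4}->{}
pass 3: no change
Fixpoint after 3 passes: D(X) = {}

Answer: {}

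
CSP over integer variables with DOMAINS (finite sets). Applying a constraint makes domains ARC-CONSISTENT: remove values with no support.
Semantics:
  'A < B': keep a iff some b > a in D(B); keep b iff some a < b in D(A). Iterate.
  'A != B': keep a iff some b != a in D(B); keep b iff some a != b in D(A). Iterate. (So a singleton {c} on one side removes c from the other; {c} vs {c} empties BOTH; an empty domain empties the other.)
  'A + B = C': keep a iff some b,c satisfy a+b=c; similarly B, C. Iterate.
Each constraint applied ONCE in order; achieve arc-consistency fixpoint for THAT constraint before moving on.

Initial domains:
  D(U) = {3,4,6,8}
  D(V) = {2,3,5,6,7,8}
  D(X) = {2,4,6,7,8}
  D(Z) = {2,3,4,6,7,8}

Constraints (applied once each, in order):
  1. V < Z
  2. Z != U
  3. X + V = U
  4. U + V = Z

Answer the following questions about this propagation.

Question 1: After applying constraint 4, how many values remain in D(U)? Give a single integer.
Answer: 2

Derivation:
Constraint 1 (V < Z) on D(V)={2,3,5,6,7,8} D(Z)={2,3,4,6,7,8}: V {2,3,5,6,7,8}->{2,3,5,6,7}; Z {2,3,4,6,7,8}->{3,4,6,7,8}
Constraint 2 (Z != U) on D(Z)={3,4,6,7,8} D(U)={3,4,6,8}: no change
Constraint 3 (X + V = U) on D(X)={2,4,6,7,8} D(V)={2,3,5,6,7} D(U)={3,4,6,8}: X {2,4,6,7,8}->{2,4,6}; V {2,3,5,6,7}->{2,6}; U {3,4,6,8}->{4,6,8}
Constraint 4 (U + V = Z) on D(U)={4,6,8} D(V)={2,6} D(Z)={3,4,6,7,8}: U {4,6,8}->{4,6}; V {2,6}->{2}; Z {3,4,6,7,8}->{6,8}
So after constraint 4: D(U)={4,6}, size = 2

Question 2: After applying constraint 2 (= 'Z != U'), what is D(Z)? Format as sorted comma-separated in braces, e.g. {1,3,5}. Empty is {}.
Answer: {3,4,6,7,8}

Derivation:
Constraint 1 (V < Z) on D(V)={2,3,5,6,7,8} D(Z)={2,3,4,6,7,8}: V {2,3,5,6,7,8}->{2,3,5,6,7}; Z {2,3,4,6,7,8}->{3,4,6,7,8}
Constraint 2 (Z != U) on D(Z)={3,4,6,7,8} D(U)={3,4,6,8}: no change
So after constraint 2: D(Z) = {3,4,6,7,8}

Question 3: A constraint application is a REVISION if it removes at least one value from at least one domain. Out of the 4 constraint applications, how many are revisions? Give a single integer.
Answer: 3

Derivation:
Constraint 1 (V < Z) on D(V)={2,3,5,6,7,8} D(Z)={2,3,4,6,7,8}: V {2,3,5,6,7,8}->{2,3,5,6,7}; Z {2,3,4,6,7,8}->{3,4,6,7,8} => REVISION
Constraint 2 (Z != U) on D(Z)={3,4,6,7,8} D(U)={3,4,6,8}: no change => not a revision
Constraint 3 (X + V = U) on D(X)={2,4,6,7,8} D(V)={2,3,5,6,7} D(U)={3,4,6,8}: X {2,4,6,7,8}->{2,4,6}; V {2,3,5,6,7}->{2,6}; U {3,4,6,8}->{4,6,8} => REVISION
Constraint 4 (U + V = Z) on D(U)={4,6,8} D(V)={2,6} D(Z)={3,4,6,7,8}: U {4,6,8}->{4,6}; V {2,6}->{2}; Z {3,4,6,7,8}->{6,8} => REVISION
Total revisions = 3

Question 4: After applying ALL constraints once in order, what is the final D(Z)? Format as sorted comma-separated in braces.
Constraint 1 (V < Z) on D(V)={2,3,5,6,7,8} D(Z)={2,3,4,6,7,8}: V {2,3,5,6,7,8}->{2,3,5,6,7}; Z {2,3,4,6,7,8}->{3,4,6,7,8}
Constraint 2 (Z != U) on D(Z)={3,4,6,7,8} D(U)={3,4,6,8}: no change
Constraint 3 (X + V = U) on D(X)={2,4,6,7,8} D(V)={2,3,5,6,7} D(U)={3,4,6,8}: X {2,4,6,7,8}->{2,4,6}; V {2,3,5,6,7}->{2,6}; U {3,4,6,8}->{4,6,8}
Constraint 4 (U + V = Z) on D(U)={4,6,8} D(V)={2,6} D(Z)={3,4,6,7,8}: U {4,6,8}->{4,6}; V {2,6}->{2}; Z {3,4,6,7,8}->{6,8}
So after all 4 constraints: D(Z) = {6,8}

Answer: {6,8}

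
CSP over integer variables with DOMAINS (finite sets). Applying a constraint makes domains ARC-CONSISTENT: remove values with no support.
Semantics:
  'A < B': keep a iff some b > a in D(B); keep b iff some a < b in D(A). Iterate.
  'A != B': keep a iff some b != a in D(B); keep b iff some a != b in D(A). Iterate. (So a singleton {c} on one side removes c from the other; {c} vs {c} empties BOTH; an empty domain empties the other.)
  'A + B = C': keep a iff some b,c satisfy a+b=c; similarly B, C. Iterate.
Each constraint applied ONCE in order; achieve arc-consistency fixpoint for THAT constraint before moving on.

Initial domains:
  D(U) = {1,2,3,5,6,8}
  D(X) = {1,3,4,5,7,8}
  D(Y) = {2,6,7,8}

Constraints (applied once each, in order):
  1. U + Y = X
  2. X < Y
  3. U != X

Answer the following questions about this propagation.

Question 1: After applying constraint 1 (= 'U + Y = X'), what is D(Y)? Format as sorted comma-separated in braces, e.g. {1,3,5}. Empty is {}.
Constraint 1 (U + Y = X) on D(U)={1,2,3,5,6,8} D(Y)={2,6,7,8} D(X)={1,3,4,5,7,8}: U {1,2,3,5,6,8}->{1,2,3,5,6}; Y {2,6,7,8}->{2,6,7}; X {1,3,4,5,7,8}->{3,4,5,7,8}
So after constraint 1: D(Y) = {2,6,7}

Answer: {2,6,7}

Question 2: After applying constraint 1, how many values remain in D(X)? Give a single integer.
Constraint 1 (U + Y = X) on D(U)={1,2,3,5,6,8} D(Y)={2,6,7,8} D(X)={1,3,4,5,7,8}: U {1,2,3,5,6,8}->{1,2,3,5,6}; Y {2,6,7,8}->{2,6,7}; X {1,3,4,5,7,8}->{3,4,5,7,8}
So after constraint 1: D(X)={3,4,5,7,8}, size = 5

Answer: 5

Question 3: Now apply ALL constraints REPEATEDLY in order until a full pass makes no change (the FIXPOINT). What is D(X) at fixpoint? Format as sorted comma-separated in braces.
Answer: {}

Derivation:
pass 0 (initial): D(X)={1,3,4,5,7,8}
pass 1: U {1,2,3,5,6,8}->{1,2,3,5,6}; X {1,3,4,5,7,8}->{3,4,5}; Y {2,6,7,8}->{6,7}
pass 2: U {1,2,3,5,6}->{}; X {3,4,5}->{}; Y {6,7}->{}
pass 3: no change
Fixpoint after 3 passes: D(X) = {}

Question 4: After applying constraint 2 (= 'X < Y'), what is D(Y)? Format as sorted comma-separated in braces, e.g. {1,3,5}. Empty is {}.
Constraint 1 (U + Y = X) on D(U)={1,2,3,5,6,8} D(Y)={2,6,7,8} D(X)={1,3,4,5,7,8}: U {1,2,3,5,6,8}->{1,2,3,5,6}; Y {2,6,7,8}->{2,6,7}; X {1,3,4,5,7,8}->{3,4,5,7,8}
Constraint 2 (X < Y) on D(X)={3,4,5,7,8} D(Y)={2,6,7}: X {3,4,5,7,8}->{3,4,5}; Y {2,6,7}->{6,7}
So after constraint 2: D(Y) = {6,7}

Answer: {6,7}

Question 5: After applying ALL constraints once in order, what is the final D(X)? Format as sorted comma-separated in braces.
Constraint 1 (U + Y = X) on D(U)={1,2,3,5,6,8} D(Y)={2,6,7,8} D(X)={1,3,4,5,7,8}: U {1,2,3,5,6,8}->{1,2,3,5,6}; Y {2,6,7,8}->{2,6,7}; X {1,3,4,5,7,8}->{3,4,5,7,8}
Constraint 2 (X < Y) on D(X)={3,4,5,7,8} D(Y)={2,6,7}: X {3,4,5,7,8}->{3,4,5}; Y {2,6,7}->{6,7}
Constraint 3 (U != X) on D(U)={1,2,3,5,6} D(X)={3,4,5}: no change
So after all 3 constraints: D(X) = {3,4,5}

Answer: {3,4,5}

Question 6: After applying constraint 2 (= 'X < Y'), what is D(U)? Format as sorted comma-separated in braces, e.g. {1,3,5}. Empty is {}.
Constraint 1 (U + Y = X) on D(U)={1,2,3,5,6,8} D(Y)={2,6,7,8} D(X)={1,3,4,5,7,8}: U {1,2,3,5,6,8}->{1,2,3,5,6}; Y {2,6,7,8}->{2,6,7}; X {1,3,4,5,7,8}->{3,4,5,7,8}
Constraint 2 (X < Y) on D(X)={3,4,5,7,8} D(Y)={2,6,7}: X {3,4,5,7,8}->{3,4,5}; Y {2,6,7}->{6,7}
So after constraint 2: D(U) = {1,2,3,5,6}

Answer: {1,2,3,5,6}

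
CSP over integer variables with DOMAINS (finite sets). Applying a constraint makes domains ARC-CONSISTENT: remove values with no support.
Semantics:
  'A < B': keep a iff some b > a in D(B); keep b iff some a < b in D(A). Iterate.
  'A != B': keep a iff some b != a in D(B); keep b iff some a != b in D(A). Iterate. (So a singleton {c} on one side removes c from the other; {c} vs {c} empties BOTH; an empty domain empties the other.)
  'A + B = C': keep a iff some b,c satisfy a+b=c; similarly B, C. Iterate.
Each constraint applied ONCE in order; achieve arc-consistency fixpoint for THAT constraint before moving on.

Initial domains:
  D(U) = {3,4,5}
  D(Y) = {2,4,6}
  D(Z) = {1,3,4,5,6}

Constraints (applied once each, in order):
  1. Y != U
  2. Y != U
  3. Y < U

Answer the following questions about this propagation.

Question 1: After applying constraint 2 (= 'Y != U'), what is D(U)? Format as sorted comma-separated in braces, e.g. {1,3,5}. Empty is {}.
Constraint 1 (Y != U) on D(Y)={2,4,6} D(U)={3,4,5}: no change
Constraint 2 (Y != U) on D(Y)={2,4,6} D(U)={3,4,5}: no change
So after constraint 2: D(U) = {3,4,5}

Answer: {3,4,5}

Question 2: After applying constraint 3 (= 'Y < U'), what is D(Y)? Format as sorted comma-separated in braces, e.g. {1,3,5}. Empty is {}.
Constraint 1 (Y != U) on D(Y)={2,4,6} D(U)={3,4,5}: no change
Constraint 2 (Y != U) on D(Y)={2,4,6} D(U)={3,4,5}: no change
Constraint 3 (Y < U) on D(Y)={2,4,6} D(U)={3,4,5}: Y {2,4,6}->{2,4}
So after constraint 3: D(Y) = {2,4}

Answer: {2,4}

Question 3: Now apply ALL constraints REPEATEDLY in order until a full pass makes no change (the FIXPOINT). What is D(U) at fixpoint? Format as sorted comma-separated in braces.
pass 0 (initial): D(U)={3,4,5}
pass 1: Y {2,4,6}->{2,4}
pass 2: no change
Fixpoint after 2 passes: D(U) = {3,4,5}

Answer: {3,4,5}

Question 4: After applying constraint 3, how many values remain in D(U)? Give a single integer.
Constraint 1 (Y != U) on D(Y)={2,4,6} D(U)={3,4,5}: no change
Constraint 2 (Y != U) on D(Y)={2,4,6} D(U)={3,4,5}: no change
Constraint 3 (Y < U) on D(Y)={2,4,6} D(U)={3,4,5}: Y {2,4,6}->{2,4}
So after constraint 3: D(U)={3,4,5}, size = 3

Answer: 3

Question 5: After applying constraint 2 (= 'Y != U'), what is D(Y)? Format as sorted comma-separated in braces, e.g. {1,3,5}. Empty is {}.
Constraint 1 (Y != U) on D(Y)={2,4,6} D(U)={3,4,5}: no change
Constraint 2 (Y != U) on D(Y)={2,4,6} D(U)={3,4,5}: no change
So after constraint 2: D(Y) = {2,4,6}

Answer: {2,4,6}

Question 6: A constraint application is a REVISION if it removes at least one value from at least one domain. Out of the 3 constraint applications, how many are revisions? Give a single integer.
Answer: 1

Derivation:
Constraint 1 (Y != U) on D(Y)={2,4,6} D(U)={3,4,5}: no change => not a revision
Constraint 2 (Y != U) on D(Y)={2,4,6} D(U)={3,4,5}: no change => not a revision
Constraint 3 (Y < U) on D(Y)={2,4,6} D(U)={3,4,5}: Y {2,4,6}->{2,4} => REVISION
Total revisions = 1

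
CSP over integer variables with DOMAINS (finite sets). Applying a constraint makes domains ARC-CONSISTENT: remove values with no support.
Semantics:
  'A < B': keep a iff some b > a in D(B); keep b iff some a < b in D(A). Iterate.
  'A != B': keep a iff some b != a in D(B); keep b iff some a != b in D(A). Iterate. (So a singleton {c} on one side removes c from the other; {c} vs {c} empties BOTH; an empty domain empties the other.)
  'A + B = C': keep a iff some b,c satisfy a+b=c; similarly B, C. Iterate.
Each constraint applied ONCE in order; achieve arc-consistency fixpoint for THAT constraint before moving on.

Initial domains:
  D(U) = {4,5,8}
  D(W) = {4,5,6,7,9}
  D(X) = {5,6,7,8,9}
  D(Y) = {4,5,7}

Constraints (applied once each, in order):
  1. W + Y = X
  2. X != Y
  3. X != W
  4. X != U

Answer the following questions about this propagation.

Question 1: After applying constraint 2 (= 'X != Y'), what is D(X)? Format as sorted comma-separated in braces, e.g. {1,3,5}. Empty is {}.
Answer: {8,9}

Derivation:
Constraint 1 (W + Y = X) on D(W)={4,5,6,7,9} D(Y)={4,5,7} D(X)={5,6,7,8,9}: W {4,5,6,7,9}->{4,5}; Y {4,5,7}->{4,5}; X {5,6,7,8,9}->{8,9}
Constraint 2 (X != Y) on D(X)={8,9} D(Y)={4,5}: no change
So after constraint 2: D(X) = {8,9}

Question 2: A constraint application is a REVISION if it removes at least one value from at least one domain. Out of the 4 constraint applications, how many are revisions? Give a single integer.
Answer: 1

Derivation:
Constraint 1 (W + Y = X) on D(W)={4,5,6,7,9} D(Y)={4,5,7} D(X)={5,6,7,8,9}: W {4,5,6,7,9}->{4,5}; Y {4,5,7}->{4,5}; X {5,6,7,8,9}->{8,9} => REVISION
Constraint 2 (X != Y) on D(X)={8,9} D(Y)={4,5}: no change => not a revision
Constraint 3 (X != W) on D(X)={8,9} D(W)={4,5}: no change => not a revision
Constraint 4 (X != U) on D(X)={8,9} D(U)={4,5,8}: no change => not a revision
Total revisions = 1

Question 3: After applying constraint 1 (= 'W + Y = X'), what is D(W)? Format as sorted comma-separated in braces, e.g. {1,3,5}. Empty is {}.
Constraint 1 (W + Y = X) on D(W)={4,5,6,7,9} D(Y)={4,5,7} D(X)={5,6,7,8,9}: W {4,5,6,7,9}->{4,5}; Y {4,5,7}->{4,5}; X {5,6,7,8,9}->{8,9}
So after constraint 1: D(W) = {4,5}

Answer: {4,5}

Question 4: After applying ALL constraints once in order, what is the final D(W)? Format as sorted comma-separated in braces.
Constraint 1 (W + Y = X) on D(W)={4,5,6,7,9} D(Y)={4,5,7} D(X)={5,6,7,8,9}: W {4,5,6,7,9}->{4,5}; Y {4,5,7}->{4,5}; X {5,6,7,8,9}->{8,9}
Constraint 2 (X != Y) on D(X)={8,9} D(Y)={4,5}: no change
Constraint 3 (X != W) on D(X)={8,9} D(W)={4,5}: no change
Constraint 4 (X != U) on D(X)={8,9} D(U)={4,5,8}: no change
So after all 4 constraints: D(W) = {4,5}

Answer: {4,5}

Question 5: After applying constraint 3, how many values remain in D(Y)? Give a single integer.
Constraint 1 (W + Y = X) on D(W)={4,5,6,7,9} D(Y)={4,5,7} D(X)={5,6,7,8,9}: W {4,5,6,7,9}->{4,5}; Y {4,5,7}->{4,5}; X {5,6,7,8,9}->{8,9}
Constraint 2 (X != Y) on D(X)={8,9} D(Y)={4,5}: no change
Constraint 3 (X != W) on D(X)={8,9} D(W)={4,5}: no change
So after constraint 3: D(Y)={4,5}, size = 2

Answer: 2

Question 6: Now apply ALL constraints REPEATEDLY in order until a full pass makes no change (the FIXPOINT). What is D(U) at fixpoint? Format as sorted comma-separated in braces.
pass 0 (initial): D(U)={4,5,8}
pass 1: W {4,5,6,7,9}->{4,5}; X {5,6,7,8,9}->{8,9}; Y {4,5,7}->{4,5}
pass 2: no change
Fixpoint after 2 passes: D(U) = {4,5,8}

Answer: {4,5,8}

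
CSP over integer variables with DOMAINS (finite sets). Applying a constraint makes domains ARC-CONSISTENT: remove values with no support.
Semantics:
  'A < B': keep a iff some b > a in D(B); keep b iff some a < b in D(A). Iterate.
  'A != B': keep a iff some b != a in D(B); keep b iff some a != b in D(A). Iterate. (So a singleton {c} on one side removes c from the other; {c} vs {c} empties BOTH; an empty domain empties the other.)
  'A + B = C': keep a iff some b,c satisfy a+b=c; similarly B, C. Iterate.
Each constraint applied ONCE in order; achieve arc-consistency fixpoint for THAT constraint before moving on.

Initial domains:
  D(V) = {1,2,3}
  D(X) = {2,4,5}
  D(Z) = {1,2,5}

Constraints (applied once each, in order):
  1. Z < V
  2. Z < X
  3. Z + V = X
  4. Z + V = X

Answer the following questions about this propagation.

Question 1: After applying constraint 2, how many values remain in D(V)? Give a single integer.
Constraint 1 (Z < V) on D(Z)={1,2,5} D(V)={1,2,3}: Z {1,2,5}->{1,2}; V {1,2,3}->{2,3}
Constraint 2 (Z < X) on D(Z)={1,2} D(X)={2,4,5}: no change
So after constraint 2: D(V)={2,3}, size = 2

Answer: 2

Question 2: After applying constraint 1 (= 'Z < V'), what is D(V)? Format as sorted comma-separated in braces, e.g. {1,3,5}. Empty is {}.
Answer: {2,3}

Derivation:
Constraint 1 (Z < V) on D(Z)={1,2,5} D(V)={1,2,3}: Z {1,2,5}->{1,2}; V {1,2,3}->{2,3}
So after constraint 1: D(V) = {2,3}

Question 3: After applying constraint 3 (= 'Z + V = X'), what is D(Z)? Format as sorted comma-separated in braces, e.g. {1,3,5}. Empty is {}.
Constraint 1 (Z < V) on D(Z)={1,2,5} D(V)={1,2,3}: Z {1,2,5}->{1,2}; V {1,2,3}->{2,3}
Constraint 2 (Z < X) on D(Z)={1,2} D(X)={2,4,5}: no change
Constraint 3 (Z + V = X) on D(Z)={1,2} D(V)={2,3} D(X)={2,4,5}: X {2,4,5}->{4,5}
So after constraint 3: D(Z) = {1,2}

Answer: {1,2}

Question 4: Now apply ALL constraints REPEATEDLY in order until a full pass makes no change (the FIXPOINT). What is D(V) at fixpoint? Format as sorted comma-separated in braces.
Answer: {2,3}

Derivation:
pass 0 (initial): D(V)={1,2,3}
pass 1: V {1,2,3}->{2,3}; X {2,4,5}->{4,5}; Z {1,2,5}->{1,2}
pass 2: no change
Fixpoint after 2 passes: D(V) = {2,3}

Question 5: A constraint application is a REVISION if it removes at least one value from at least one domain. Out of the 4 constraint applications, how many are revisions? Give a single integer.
Answer: 2

Derivation:
Constraint 1 (Z < V) on D(Z)={1,2,5} D(V)={1,2,3}: Z {1,2,5}->{1,2}; V {1,2,3}->{2,3} => REVISION
Constraint 2 (Z < X) on D(Z)={1,2} D(X)={2,4,5}: no change => not a revision
Constraint 3 (Z + V = X) on D(Z)={1,2} D(V)={2,3} D(X)={2,4,5}: X {2,4,5}->{4,5} => REVISION
Constraint 4 (Z + V = X) on D(Z)={1,2} D(V)={2,3} D(X)={4,5}: no change => not a revision
Total revisions = 2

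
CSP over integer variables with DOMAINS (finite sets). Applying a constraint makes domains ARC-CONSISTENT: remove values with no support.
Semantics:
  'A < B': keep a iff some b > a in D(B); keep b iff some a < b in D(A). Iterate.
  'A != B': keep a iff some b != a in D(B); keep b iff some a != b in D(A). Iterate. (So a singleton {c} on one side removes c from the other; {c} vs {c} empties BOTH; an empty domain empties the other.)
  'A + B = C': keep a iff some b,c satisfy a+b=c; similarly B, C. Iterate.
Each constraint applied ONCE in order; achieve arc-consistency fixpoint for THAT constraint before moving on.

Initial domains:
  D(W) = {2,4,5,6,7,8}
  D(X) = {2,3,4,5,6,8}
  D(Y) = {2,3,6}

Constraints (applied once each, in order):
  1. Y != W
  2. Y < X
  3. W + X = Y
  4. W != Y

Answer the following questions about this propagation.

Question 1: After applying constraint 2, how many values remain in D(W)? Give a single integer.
Answer: 6

Derivation:
Constraint 1 (Y != W) on D(Y)={2,3,6} D(W)={2,4,5,6,7,8}: no change
Constraint 2 (Y < X) on D(Y)={2,3,6} D(X)={2,3,4,5,6,8}: X {2,3,4,5,6,8}->{3,4,5,6,8}
So after constraint 2: D(W)={2,4,5,6,7,8}, size = 6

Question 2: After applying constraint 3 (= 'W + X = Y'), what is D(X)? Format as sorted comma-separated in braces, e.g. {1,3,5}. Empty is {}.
Answer: {4}

Derivation:
Constraint 1 (Y != W) on D(Y)={2,3,6} D(W)={2,4,5,6,7,8}: no change
Constraint 2 (Y < X) on D(Y)={2,3,6} D(X)={2,3,4,5,6,8}: X {2,3,4,5,6,8}->{3,4,5,6,8}
Constraint 3 (W + X = Y) on D(W)={2,4,5,6,7,8} D(X)={3,4,5,6,8} D(Y)={2,3,6}: W {2,4,5,6,7,8}->{2}; X {3,4,5,6,8}->{4}; Y {2,3,6}->{6}
So after constraint 3: D(X) = {4}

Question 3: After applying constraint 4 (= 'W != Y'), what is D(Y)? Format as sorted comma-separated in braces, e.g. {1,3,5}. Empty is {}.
Constraint 1 (Y != W) on D(Y)={2,3,6} D(W)={2,4,5,6,7,8}: no change
Constraint 2 (Y < X) on D(Y)={2,3,6} D(X)={2,3,4,5,6,8}: X {2,3,4,5,6,8}->{3,4,5,6,8}
Constraint 3 (W + X = Y) on D(W)={2,4,5,6,7,8} D(X)={3,4,5,6,8} D(Y)={2,3,6}: W {2,4,5,6,7,8}->{2}; X {3,4,5,6,8}->{4}; Y {2,3,6}->{6}
Constraint 4 (W != Y) on D(W)={2} D(Y)={6}: no change
So after constraint 4: D(Y) = {6}

Answer: {6}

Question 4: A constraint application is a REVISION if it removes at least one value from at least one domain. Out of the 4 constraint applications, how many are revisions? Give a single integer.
Answer: 2

Derivation:
Constraint 1 (Y != W) on D(Y)={2,3,6} D(W)={2,4,5,6,7,8}: no change => not a revision
Constraint 2 (Y < X) on D(Y)={2,3,6} D(X)={2,3,4,5,6,8}: X {2,3,4,5,6,8}->{3,4,5,6,8} => REVISION
Constraint 3 (W + X = Y) on D(W)={2,4,5,6,7,8} D(X)={3,4,5,6,8} D(Y)={2,3,6}: W {2,4,5,6,7,8}->{2}; X {3,4,5,6,8}->{4}; Y {2,3,6}->{6} => REVISION
Constraint 4 (W != Y) on D(W)={2} D(Y)={6}: no change => not a revision
Total revisions = 2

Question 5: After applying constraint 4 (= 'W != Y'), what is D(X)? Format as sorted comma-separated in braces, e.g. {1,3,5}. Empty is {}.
Constraint 1 (Y != W) on D(Y)={2,3,6} D(W)={2,4,5,6,7,8}: no change
Constraint 2 (Y < X) on D(Y)={2,3,6} D(X)={2,3,4,5,6,8}: X {2,3,4,5,6,8}->{3,4,5,6,8}
Constraint 3 (W + X = Y) on D(W)={2,4,5,6,7,8} D(X)={3,4,5,6,8} D(Y)={2,3,6}: W {2,4,5,6,7,8}->{2}; X {3,4,5,6,8}->{4}; Y {2,3,6}->{6}
Constraint 4 (W != Y) on D(W)={2} D(Y)={6}: no change
So after constraint 4: D(X) = {4}

Answer: {4}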